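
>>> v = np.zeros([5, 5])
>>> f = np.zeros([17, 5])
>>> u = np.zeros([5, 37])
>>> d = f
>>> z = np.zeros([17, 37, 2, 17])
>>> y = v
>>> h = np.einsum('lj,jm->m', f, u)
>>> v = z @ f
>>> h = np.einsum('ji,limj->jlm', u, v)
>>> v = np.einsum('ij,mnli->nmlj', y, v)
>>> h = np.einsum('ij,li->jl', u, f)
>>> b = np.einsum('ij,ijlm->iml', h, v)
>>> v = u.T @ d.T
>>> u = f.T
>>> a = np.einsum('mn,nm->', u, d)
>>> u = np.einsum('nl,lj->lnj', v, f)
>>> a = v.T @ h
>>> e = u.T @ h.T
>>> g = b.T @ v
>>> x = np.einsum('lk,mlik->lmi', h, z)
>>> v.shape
(37, 17)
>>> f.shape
(17, 5)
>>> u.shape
(17, 37, 5)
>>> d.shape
(17, 5)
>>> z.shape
(17, 37, 2, 17)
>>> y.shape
(5, 5)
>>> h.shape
(37, 17)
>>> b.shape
(37, 5, 2)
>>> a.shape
(17, 17)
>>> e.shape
(5, 37, 37)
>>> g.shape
(2, 5, 17)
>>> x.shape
(37, 17, 2)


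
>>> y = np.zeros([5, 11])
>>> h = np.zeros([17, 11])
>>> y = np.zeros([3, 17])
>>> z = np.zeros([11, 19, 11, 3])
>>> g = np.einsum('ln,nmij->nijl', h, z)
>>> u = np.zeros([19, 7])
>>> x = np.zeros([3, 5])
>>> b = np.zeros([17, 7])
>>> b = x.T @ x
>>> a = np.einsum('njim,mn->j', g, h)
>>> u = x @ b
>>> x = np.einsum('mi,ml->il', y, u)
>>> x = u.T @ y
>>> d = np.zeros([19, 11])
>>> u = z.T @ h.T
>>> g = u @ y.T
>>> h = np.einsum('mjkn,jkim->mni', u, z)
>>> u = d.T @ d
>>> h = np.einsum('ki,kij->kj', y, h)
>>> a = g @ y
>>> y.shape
(3, 17)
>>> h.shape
(3, 11)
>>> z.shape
(11, 19, 11, 3)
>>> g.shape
(3, 11, 19, 3)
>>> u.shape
(11, 11)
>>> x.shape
(5, 17)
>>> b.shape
(5, 5)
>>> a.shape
(3, 11, 19, 17)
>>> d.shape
(19, 11)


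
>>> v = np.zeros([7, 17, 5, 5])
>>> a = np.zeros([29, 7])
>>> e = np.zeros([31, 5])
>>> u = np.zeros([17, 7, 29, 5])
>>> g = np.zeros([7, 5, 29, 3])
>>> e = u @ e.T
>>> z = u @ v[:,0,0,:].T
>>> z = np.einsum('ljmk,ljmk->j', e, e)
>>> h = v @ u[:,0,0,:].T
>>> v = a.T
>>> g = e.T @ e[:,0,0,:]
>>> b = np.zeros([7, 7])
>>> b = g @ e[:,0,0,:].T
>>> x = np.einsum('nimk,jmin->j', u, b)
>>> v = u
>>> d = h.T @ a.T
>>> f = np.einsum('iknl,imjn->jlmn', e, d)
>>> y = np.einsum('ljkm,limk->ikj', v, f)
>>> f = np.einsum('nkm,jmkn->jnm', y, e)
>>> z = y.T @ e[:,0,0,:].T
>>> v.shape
(17, 7, 29, 5)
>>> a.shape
(29, 7)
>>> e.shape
(17, 7, 29, 31)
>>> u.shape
(17, 7, 29, 5)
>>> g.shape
(31, 29, 7, 31)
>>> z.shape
(7, 29, 17)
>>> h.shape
(7, 17, 5, 17)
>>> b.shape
(31, 29, 7, 17)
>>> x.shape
(31,)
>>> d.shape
(17, 5, 17, 29)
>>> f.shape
(17, 31, 7)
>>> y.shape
(31, 29, 7)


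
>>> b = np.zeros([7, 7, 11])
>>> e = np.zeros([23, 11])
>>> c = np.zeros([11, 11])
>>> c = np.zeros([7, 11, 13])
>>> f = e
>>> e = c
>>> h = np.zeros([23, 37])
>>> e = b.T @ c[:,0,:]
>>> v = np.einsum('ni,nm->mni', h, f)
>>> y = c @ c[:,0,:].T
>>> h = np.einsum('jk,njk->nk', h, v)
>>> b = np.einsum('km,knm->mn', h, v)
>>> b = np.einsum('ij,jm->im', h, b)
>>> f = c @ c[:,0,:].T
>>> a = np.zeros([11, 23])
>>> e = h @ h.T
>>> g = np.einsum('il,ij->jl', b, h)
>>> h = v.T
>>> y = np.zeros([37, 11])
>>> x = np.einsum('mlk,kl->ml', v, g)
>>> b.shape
(11, 23)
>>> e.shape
(11, 11)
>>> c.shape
(7, 11, 13)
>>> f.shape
(7, 11, 7)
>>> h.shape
(37, 23, 11)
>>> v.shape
(11, 23, 37)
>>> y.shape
(37, 11)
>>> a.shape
(11, 23)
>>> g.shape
(37, 23)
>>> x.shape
(11, 23)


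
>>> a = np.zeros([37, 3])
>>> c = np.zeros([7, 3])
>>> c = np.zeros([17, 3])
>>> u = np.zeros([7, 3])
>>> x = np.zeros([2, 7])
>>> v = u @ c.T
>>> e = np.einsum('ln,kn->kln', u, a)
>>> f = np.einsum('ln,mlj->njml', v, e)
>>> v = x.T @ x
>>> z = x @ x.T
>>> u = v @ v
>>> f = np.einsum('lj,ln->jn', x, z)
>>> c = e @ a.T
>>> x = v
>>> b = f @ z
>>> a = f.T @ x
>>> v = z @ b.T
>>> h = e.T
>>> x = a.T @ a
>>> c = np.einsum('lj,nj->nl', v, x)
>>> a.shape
(2, 7)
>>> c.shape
(7, 2)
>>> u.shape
(7, 7)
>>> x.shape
(7, 7)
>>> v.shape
(2, 7)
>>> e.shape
(37, 7, 3)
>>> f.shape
(7, 2)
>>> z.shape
(2, 2)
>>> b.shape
(7, 2)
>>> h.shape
(3, 7, 37)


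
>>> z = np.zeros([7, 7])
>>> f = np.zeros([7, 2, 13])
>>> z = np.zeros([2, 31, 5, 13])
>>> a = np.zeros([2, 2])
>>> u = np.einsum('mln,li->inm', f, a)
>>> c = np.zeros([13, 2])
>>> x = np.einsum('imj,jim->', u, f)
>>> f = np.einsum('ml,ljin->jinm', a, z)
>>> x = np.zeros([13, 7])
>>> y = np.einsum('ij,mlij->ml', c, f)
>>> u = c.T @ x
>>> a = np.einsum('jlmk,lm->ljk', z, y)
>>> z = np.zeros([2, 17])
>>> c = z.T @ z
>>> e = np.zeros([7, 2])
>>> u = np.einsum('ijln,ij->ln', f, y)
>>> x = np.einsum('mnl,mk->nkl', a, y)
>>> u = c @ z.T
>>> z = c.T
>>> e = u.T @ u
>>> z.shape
(17, 17)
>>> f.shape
(31, 5, 13, 2)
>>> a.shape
(31, 2, 13)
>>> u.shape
(17, 2)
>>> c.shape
(17, 17)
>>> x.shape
(2, 5, 13)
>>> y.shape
(31, 5)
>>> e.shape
(2, 2)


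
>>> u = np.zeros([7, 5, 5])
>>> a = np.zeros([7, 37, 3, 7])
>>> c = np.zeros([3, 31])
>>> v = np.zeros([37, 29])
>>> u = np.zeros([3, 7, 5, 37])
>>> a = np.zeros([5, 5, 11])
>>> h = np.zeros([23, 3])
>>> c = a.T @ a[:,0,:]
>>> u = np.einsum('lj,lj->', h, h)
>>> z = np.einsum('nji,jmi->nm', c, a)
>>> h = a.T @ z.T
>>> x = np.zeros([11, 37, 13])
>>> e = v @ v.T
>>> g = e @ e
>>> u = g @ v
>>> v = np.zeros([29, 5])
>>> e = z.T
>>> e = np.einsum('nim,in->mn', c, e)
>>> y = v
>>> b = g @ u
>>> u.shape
(37, 29)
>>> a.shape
(5, 5, 11)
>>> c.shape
(11, 5, 11)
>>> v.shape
(29, 5)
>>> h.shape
(11, 5, 11)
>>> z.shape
(11, 5)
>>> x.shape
(11, 37, 13)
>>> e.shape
(11, 11)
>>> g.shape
(37, 37)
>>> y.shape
(29, 5)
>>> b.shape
(37, 29)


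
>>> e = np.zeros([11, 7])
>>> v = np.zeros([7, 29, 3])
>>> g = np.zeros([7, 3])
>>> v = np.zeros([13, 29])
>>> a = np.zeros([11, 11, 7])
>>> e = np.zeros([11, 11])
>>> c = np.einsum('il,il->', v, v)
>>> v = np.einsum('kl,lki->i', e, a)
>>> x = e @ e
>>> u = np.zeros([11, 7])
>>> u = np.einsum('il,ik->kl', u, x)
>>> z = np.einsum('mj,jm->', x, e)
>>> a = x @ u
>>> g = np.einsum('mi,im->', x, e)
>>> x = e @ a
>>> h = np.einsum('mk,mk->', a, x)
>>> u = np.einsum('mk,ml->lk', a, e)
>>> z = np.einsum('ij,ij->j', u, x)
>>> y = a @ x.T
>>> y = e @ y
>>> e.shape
(11, 11)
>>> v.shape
(7,)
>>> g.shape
()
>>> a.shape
(11, 7)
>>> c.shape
()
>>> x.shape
(11, 7)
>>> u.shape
(11, 7)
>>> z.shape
(7,)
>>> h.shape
()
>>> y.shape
(11, 11)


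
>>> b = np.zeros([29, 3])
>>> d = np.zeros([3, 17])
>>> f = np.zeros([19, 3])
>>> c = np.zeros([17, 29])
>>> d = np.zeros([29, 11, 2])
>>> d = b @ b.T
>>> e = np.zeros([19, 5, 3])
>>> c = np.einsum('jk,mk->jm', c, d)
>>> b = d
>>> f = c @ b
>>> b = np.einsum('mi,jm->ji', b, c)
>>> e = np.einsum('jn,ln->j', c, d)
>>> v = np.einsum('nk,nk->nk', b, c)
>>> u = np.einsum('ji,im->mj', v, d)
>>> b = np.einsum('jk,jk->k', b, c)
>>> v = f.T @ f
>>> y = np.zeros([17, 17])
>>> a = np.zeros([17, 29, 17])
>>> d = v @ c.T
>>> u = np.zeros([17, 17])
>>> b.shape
(29,)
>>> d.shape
(29, 17)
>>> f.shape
(17, 29)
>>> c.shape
(17, 29)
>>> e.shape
(17,)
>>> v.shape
(29, 29)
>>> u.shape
(17, 17)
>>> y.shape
(17, 17)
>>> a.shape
(17, 29, 17)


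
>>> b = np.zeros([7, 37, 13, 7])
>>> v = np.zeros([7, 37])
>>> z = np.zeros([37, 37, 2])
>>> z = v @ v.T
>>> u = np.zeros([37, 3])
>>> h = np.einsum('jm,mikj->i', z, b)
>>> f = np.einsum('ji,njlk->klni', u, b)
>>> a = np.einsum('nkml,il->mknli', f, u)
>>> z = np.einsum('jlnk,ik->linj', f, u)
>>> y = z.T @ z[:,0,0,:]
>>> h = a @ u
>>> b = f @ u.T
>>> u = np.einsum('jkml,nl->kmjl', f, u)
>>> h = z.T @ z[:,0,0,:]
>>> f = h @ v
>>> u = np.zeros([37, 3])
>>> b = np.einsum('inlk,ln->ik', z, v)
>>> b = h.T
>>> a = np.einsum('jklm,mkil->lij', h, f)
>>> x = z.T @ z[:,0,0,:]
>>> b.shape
(7, 37, 7, 7)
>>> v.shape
(7, 37)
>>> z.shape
(13, 37, 7, 7)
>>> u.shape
(37, 3)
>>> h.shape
(7, 7, 37, 7)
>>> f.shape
(7, 7, 37, 37)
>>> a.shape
(37, 37, 7)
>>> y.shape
(7, 7, 37, 7)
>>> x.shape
(7, 7, 37, 7)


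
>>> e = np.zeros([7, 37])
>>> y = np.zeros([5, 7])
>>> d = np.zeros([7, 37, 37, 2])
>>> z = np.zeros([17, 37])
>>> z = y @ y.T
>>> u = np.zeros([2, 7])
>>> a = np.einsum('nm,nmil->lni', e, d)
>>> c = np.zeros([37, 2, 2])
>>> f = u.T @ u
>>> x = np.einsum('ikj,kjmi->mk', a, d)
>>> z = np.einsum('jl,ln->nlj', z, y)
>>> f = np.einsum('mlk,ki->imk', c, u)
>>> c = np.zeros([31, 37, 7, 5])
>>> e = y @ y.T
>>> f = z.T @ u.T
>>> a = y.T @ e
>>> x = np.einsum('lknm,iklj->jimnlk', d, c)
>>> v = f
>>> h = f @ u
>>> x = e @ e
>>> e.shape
(5, 5)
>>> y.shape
(5, 7)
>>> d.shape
(7, 37, 37, 2)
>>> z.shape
(7, 5, 5)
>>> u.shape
(2, 7)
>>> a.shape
(7, 5)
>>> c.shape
(31, 37, 7, 5)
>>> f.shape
(5, 5, 2)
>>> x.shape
(5, 5)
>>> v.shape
(5, 5, 2)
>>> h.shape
(5, 5, 7)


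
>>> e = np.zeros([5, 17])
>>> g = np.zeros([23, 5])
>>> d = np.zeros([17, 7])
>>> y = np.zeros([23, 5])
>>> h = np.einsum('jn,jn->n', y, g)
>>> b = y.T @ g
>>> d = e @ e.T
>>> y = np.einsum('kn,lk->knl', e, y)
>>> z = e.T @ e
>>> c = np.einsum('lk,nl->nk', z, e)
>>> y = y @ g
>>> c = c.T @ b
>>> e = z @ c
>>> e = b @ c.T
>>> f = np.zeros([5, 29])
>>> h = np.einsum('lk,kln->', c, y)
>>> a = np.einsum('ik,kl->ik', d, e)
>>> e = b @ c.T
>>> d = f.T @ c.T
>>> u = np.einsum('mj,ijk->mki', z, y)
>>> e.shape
(5, 17)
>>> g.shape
(23, 5)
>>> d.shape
(29, 17)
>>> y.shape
(5, 17, 5)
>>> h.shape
()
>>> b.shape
(5, 5)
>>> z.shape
(17, 17)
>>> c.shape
(17, 5)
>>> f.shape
(5, 29)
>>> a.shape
(5, 5)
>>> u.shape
(17, 5, 5)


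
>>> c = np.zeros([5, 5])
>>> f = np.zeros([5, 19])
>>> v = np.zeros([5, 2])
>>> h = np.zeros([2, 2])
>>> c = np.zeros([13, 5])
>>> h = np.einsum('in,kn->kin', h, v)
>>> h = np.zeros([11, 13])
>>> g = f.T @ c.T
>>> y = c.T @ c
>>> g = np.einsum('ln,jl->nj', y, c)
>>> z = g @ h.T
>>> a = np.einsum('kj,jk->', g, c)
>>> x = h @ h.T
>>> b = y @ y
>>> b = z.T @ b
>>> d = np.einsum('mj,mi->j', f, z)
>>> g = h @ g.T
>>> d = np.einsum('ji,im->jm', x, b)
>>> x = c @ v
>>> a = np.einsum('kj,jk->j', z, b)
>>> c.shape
(13, 5)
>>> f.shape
(5, 19)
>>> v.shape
(5, 2)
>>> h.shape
(11, 13)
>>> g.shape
(11, 5)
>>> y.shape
(5, 5)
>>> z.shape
(5, 11)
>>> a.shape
(11,)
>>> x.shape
(13, 2)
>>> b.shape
(11, 5)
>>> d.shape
(11, 5)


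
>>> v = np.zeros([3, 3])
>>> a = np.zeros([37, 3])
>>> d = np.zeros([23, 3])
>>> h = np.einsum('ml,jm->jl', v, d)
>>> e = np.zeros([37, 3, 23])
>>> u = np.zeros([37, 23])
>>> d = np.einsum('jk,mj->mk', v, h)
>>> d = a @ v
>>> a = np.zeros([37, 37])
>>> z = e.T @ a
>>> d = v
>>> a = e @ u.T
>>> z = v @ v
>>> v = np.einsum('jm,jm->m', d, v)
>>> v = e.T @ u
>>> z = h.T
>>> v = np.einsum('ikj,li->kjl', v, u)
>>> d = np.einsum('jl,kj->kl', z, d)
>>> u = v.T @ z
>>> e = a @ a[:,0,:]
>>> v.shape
(3, 23, 37)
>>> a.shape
(37, 3, 37)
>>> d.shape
(3, 23)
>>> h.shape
(23, 3)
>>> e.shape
(37, 3, 37)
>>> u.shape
(37, 23, 23)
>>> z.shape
(3, 23)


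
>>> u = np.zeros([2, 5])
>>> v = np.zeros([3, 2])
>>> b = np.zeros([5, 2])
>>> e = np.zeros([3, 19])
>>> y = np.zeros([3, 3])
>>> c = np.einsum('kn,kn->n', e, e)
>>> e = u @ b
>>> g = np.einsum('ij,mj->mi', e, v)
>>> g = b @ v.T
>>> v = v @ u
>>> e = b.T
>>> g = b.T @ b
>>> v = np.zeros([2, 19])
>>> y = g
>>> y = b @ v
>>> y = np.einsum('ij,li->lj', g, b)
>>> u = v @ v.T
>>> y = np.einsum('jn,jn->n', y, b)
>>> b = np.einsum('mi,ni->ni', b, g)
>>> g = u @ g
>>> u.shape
(2, 2)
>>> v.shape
(2, 19)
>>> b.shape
(2, 2)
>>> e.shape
(2, 5)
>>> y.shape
(2,)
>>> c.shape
(19,)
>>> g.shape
(2, 2)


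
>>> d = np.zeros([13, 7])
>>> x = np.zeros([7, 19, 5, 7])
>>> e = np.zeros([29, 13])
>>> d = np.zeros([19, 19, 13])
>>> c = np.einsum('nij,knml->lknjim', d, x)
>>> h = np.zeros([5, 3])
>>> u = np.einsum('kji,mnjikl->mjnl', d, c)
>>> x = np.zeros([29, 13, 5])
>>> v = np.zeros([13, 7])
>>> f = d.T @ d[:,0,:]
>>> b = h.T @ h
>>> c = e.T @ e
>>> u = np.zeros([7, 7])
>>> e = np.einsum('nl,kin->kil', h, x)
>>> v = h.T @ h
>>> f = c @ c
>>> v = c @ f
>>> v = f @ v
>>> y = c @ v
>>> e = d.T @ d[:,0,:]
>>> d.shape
(19, 19, 13)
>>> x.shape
(29, 13, 5)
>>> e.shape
(13, 19, 13)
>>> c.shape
(13, 13)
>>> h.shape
(5, 3)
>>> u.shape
(7, 7)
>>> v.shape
(13, 13)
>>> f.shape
(13, 13)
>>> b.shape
(3, 3)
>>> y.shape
(13, 13)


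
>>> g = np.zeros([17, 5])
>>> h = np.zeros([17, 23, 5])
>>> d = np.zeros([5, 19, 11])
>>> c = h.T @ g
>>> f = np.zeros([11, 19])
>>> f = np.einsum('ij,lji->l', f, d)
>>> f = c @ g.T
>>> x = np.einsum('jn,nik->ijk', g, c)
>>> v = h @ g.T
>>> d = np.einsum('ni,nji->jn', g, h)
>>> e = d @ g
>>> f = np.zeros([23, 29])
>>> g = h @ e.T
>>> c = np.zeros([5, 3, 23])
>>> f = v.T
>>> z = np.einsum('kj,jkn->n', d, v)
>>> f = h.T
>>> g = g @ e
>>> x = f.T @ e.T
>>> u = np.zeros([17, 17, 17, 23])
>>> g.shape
(17, 23, 5)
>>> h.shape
(17, 23, 5)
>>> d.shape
(23, 17)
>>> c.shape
(5, 3, 23)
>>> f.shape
(5, 23, 17)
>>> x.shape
(17, 23, 23)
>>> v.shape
(17, 23, 17)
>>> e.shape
(23, 5)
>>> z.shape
(17,)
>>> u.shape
(17, 17, 17, 23)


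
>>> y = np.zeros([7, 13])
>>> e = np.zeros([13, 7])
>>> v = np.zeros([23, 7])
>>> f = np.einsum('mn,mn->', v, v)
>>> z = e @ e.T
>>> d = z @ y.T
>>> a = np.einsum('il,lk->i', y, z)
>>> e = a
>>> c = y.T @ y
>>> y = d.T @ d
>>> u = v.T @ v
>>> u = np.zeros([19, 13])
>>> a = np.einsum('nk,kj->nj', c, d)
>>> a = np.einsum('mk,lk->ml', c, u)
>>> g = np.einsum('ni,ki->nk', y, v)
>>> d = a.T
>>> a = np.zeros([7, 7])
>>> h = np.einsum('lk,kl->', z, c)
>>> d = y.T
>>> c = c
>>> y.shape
(7, 7)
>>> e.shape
(7,)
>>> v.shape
(23, 7)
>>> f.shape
()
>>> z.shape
(13, 13)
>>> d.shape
(7, 7)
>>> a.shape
(7, 7)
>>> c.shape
(13, 13)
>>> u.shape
(19, 13)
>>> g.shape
(7, 23)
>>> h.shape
()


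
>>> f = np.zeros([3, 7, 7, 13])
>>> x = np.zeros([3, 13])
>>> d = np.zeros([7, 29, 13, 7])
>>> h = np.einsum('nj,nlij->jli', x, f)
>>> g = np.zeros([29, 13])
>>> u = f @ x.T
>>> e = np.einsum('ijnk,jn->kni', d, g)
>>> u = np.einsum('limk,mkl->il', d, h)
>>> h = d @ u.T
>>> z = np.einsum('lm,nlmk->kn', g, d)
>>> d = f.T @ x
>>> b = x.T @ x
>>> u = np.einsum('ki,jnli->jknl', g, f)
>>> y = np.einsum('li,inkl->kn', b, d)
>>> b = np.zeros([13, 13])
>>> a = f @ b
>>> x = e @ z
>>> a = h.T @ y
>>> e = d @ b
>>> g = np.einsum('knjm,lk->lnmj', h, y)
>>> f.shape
(3, 7, 7, 13)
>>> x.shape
(7, 13, 7)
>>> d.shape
(13, 7, 7, 13)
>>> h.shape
(7, 29, 13, 29)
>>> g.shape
(7, 29, 29, 13)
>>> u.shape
(3, 29, 7, 7)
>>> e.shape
(13, 7, 7, 13)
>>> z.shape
(7, 7)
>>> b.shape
(13, 13)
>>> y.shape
(7, 7)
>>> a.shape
(29, 13, 29, 7)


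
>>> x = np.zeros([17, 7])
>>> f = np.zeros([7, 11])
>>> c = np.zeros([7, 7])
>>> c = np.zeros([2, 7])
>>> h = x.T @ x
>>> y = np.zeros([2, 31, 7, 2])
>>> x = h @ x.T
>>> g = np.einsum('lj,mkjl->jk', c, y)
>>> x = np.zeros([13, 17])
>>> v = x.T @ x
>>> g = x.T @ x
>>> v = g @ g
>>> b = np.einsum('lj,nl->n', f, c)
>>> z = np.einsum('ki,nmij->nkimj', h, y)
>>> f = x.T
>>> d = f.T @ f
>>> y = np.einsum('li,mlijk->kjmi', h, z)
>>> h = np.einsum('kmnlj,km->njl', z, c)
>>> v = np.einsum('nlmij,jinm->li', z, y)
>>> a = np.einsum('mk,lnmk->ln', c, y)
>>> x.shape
(13, 17)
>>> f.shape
(17, 13)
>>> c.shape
(2, 7)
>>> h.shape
(7, 2, 31)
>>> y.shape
(2, 31, 2, 7)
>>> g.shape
(17, 17)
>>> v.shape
(7, 31)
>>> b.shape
(2,)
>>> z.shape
(2, 7, 7, 31, 2)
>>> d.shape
(13, 13)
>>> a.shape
(2, 31)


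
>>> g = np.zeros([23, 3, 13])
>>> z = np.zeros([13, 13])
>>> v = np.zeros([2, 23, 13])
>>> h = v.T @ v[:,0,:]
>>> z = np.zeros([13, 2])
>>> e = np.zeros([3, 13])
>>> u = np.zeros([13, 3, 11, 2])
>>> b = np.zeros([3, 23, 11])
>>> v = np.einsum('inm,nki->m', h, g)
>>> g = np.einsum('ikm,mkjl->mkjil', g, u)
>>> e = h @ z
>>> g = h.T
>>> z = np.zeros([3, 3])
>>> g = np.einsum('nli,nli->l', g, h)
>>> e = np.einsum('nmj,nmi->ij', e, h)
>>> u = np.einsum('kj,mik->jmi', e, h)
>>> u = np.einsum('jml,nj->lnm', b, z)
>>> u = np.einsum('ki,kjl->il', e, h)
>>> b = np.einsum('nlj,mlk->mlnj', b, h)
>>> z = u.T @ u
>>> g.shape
(23,)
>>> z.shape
(13, 13)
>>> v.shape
(13,)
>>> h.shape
(13, 23, 13)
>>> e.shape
(13, 2)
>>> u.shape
(2, 13)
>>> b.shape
(13, 23, 3, 11)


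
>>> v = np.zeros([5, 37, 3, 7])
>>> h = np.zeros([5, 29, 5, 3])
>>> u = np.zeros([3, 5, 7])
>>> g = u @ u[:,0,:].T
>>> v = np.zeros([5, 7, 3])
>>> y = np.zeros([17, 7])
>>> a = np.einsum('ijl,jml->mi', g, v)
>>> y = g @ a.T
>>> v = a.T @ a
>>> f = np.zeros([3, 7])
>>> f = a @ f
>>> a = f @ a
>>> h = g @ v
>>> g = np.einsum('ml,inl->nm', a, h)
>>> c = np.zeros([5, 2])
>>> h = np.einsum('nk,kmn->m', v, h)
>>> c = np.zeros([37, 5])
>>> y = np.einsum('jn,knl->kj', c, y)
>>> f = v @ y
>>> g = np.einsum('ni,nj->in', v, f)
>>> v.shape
(3, 3)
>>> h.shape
(5,)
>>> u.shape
(3, 5, 7)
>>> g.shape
(3, 3)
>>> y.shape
(3, 37)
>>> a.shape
(7, 3)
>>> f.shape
(3, 37)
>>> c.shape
(37, 5)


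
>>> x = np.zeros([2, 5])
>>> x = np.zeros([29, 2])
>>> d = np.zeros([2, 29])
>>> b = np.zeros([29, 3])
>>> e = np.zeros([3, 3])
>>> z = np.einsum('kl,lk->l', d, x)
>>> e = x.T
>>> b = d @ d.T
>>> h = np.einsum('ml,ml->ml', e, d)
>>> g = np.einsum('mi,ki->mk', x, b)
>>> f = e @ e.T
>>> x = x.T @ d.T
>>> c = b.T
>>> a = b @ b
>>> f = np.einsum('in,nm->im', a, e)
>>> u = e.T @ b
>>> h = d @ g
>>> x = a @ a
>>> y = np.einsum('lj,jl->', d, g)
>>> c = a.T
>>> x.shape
(2, 2)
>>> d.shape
(2, 29)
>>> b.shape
(2, 2)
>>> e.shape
(2, 29)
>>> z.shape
(29,)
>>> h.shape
(2, 2)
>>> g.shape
(29, 2)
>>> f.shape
(2, 29)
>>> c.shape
(2, 2)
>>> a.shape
(2, 2)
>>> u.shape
(29, 2)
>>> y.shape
()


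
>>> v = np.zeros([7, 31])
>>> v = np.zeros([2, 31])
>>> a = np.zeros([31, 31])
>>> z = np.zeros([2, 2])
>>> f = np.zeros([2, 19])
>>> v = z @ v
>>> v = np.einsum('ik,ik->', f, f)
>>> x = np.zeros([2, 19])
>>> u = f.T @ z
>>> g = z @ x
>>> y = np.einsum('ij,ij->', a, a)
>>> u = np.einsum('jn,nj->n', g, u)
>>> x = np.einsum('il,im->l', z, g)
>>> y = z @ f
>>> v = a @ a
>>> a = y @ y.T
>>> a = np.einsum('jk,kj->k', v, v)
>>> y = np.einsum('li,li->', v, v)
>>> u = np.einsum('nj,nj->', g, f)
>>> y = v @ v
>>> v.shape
(31, 31)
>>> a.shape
(31,)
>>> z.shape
(2, 2)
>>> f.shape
(2, 19)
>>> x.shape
(2,)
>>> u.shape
()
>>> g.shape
(2, 19)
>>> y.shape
(31, 31)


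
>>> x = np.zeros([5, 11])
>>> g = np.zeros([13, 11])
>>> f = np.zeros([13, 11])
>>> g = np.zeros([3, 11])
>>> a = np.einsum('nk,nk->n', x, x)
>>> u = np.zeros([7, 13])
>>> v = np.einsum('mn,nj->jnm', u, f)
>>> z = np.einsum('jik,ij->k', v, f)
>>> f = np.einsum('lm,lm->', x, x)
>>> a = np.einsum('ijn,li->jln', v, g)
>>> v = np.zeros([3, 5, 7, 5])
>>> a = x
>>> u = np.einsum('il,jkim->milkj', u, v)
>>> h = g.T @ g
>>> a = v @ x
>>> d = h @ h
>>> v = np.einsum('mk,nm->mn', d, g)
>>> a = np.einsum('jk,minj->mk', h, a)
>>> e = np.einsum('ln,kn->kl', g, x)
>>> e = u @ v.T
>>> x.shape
(5, 11)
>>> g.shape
(3, 11)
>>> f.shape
()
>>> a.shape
(3, 11)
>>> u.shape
(5, 7, 13, 5, 3)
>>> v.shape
(11, 3)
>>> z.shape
(7,)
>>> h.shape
(11, 11)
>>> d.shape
(11, 11)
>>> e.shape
(5, 7, 13, 5, 11)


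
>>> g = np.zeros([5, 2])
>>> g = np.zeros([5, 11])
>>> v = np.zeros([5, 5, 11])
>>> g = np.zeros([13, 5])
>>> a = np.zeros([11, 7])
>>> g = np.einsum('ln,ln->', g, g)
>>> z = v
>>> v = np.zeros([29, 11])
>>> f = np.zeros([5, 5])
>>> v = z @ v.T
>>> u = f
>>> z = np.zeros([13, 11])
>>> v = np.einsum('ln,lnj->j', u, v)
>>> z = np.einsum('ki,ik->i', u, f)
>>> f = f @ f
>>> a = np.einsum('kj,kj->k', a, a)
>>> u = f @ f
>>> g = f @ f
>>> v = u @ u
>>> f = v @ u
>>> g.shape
(5, 5)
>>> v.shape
(5, 5)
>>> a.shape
(11,)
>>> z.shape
(5,)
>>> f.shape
(5, 5)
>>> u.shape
(5, 5)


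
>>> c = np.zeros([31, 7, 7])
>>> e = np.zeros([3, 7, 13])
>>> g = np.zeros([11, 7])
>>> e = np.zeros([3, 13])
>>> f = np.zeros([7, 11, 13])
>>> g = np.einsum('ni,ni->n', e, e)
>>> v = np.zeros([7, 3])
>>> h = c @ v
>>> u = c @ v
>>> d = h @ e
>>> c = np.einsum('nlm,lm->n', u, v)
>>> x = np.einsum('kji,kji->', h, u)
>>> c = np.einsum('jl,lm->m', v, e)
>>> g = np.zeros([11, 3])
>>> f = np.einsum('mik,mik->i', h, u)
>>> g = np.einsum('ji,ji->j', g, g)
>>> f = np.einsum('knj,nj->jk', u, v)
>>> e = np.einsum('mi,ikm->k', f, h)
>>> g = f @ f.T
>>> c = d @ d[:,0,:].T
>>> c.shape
(31, 7, 31)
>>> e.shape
(7,)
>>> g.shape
(3, 3)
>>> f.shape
(3, 31)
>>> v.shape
(7, 3)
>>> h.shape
(31, 7, 3)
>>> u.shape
(31, 7, 3)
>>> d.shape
(31, 7, 13)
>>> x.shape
()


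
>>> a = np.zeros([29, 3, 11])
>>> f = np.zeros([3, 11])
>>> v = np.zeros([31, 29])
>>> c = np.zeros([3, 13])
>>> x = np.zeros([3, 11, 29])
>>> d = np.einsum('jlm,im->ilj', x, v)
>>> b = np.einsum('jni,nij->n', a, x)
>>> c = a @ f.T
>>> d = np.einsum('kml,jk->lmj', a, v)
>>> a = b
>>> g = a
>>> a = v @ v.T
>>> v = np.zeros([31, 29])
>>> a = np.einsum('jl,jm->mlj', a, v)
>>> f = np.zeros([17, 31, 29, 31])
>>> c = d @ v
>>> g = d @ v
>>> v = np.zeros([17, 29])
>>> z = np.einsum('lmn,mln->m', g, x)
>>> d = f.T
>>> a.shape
(29, 31, 31)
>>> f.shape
(17, 31, 29, 31)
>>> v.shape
(17, 29)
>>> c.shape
(11, 3, 29)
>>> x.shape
(3, 11, 29)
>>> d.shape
(31, 29, 31, 17)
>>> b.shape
(3,)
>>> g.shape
(11, 3, 29)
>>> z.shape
(3,)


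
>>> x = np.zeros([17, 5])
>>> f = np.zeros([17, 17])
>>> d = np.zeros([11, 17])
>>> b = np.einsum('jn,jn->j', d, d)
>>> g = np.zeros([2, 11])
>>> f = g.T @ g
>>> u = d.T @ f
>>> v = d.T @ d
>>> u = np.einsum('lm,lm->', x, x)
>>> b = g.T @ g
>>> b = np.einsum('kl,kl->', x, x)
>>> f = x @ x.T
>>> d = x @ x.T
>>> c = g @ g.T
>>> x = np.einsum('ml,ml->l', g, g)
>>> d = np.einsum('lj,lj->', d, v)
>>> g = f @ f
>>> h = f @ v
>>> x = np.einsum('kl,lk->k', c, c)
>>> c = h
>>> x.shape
(2,)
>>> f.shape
(17, 17)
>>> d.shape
()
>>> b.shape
()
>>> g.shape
(17, 17)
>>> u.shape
()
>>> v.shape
(17, 17)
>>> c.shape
(17, 17)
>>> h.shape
(17, 17)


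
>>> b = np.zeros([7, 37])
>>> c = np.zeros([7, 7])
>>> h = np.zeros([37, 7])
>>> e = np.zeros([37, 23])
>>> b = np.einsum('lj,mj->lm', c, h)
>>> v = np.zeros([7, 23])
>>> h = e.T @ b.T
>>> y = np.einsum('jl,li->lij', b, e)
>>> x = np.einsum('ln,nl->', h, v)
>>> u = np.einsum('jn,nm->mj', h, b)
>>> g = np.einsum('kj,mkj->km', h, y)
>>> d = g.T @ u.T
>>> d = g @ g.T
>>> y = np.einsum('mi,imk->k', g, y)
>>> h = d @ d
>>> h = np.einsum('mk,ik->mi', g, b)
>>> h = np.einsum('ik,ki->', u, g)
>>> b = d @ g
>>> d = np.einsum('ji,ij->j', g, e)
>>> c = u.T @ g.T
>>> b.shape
(23, 37)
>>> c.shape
(23, 23)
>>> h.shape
()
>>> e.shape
(37, 23)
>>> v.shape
(7, 23)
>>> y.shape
(7,)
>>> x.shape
()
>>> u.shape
(37, 23)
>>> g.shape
(23, 37)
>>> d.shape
(23,)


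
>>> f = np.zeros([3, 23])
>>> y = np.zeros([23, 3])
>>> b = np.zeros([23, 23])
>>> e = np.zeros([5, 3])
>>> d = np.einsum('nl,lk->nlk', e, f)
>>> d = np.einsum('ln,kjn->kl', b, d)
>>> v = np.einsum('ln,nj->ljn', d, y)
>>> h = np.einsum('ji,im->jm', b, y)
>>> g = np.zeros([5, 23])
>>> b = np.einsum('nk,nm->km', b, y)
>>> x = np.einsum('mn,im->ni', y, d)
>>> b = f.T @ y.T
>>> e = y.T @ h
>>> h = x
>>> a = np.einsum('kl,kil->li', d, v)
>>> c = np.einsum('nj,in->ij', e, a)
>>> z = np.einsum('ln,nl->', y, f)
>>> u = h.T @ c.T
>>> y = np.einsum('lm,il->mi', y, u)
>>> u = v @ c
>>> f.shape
(3, 23)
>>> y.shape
(3, 5)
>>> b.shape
(23, 23)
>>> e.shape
(3, 3)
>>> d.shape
(5, 23)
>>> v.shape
(5, 3, 23)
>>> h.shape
(3, 5)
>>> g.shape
(5, 23)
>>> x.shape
(3, 5)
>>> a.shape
(23, 3)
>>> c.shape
(23, 3)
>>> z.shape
()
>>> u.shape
(5, 3, 3)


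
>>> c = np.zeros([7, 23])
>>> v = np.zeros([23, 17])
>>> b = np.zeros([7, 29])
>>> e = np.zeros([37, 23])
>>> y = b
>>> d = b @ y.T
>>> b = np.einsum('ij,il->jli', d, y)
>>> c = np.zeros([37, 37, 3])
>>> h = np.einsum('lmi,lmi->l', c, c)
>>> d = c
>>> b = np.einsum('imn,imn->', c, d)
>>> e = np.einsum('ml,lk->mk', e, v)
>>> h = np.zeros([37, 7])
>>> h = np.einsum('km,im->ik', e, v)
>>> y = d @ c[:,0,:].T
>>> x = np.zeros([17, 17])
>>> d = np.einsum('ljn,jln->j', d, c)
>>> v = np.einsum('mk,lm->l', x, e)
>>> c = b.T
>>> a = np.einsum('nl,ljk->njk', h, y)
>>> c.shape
()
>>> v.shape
(37,)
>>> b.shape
()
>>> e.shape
(37, 17)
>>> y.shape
(37, 37, 37)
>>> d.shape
(37,)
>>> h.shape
(23, 37)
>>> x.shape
(17, 17)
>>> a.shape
(23, 37, 37)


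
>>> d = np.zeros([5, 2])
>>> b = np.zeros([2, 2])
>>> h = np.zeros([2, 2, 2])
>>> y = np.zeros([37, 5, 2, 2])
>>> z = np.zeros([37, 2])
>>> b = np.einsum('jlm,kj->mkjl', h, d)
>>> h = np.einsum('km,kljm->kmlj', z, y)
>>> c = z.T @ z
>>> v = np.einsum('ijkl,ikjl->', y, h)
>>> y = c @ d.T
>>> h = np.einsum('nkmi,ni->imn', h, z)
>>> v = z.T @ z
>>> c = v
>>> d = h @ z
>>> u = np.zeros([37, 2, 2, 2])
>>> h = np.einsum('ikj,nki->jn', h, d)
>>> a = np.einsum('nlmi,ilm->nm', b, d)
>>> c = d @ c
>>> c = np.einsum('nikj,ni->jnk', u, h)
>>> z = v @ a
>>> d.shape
(2, 5, 2)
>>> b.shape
(2, 5, 2, 2)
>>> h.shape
(37, 2)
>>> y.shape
(2, 5)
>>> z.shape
(2, 2)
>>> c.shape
(2, 37, 2)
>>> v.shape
(2, 2)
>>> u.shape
(37, 2, 2, 2)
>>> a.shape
(2, 2)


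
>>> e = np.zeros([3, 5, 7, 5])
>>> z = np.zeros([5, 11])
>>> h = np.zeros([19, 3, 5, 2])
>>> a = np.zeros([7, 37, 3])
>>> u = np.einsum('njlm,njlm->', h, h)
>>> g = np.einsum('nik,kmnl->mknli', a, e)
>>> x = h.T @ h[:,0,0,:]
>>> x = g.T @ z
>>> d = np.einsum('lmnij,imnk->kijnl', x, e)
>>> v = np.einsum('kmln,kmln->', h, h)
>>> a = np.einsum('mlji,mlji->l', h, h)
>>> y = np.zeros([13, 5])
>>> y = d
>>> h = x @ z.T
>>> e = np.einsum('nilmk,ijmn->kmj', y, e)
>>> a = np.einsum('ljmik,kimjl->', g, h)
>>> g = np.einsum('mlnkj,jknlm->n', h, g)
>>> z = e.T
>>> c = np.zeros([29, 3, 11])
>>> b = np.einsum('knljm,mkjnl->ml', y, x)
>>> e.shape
(37, 7, 5)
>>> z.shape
(5, 7, 37)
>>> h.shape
(37, 5, 7, 3, 5)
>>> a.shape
()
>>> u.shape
()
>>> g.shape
(7,)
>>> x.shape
(37, 5, 7, 3, 11)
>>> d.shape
(5, 3, 11, 7, 37)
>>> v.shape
()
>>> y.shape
(5, 3, 11, 7, 37)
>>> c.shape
(29, 3, 11)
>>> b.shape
(37, 11)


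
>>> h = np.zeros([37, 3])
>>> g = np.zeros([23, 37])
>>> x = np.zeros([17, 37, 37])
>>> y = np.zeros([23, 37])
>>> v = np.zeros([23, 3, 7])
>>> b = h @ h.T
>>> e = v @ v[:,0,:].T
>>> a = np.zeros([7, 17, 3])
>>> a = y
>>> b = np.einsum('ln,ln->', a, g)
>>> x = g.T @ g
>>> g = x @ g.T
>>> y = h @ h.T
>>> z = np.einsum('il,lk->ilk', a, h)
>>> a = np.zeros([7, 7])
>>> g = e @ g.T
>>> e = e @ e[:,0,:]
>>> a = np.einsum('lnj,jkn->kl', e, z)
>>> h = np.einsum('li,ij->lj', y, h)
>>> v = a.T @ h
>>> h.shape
(37, 3)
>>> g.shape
(23, 3, 37)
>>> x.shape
(37, 37)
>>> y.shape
(37, 37)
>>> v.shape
(23, 3)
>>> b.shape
()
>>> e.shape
(23, 3, 23)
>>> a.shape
(37, 23)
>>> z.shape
(23, 37, 3)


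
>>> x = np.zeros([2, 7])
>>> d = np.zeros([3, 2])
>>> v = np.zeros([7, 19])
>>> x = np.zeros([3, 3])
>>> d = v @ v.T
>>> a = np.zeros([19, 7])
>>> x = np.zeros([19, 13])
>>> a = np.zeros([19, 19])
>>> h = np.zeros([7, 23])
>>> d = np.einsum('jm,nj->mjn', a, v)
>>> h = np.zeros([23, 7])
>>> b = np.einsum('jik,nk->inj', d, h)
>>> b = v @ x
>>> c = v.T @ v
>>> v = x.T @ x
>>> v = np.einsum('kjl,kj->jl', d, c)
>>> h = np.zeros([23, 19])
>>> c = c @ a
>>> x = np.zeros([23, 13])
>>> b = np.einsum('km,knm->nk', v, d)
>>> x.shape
(23, 13)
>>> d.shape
(19, 19, 7)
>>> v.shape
(19, 7)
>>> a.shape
(19, 19)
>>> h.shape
(23, 19)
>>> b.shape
(19, 19)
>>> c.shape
(19, 19)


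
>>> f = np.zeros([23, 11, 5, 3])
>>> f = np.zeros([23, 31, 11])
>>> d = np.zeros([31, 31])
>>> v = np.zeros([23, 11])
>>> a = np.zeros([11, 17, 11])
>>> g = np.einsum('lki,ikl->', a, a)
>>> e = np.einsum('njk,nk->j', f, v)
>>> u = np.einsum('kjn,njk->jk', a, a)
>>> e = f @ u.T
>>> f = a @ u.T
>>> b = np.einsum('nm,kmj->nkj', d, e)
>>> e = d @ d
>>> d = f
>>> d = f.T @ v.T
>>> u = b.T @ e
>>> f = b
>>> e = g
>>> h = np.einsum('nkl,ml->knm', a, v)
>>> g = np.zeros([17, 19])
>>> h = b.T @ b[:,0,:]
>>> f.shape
(31, 23, 17)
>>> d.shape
(17, 17, 23)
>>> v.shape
(23, 11)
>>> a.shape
(11, 17, 11)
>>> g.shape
(17, 19)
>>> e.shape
()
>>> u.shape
(17, 23, 31)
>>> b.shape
(31, 23, 17)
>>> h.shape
(17, 23, 17)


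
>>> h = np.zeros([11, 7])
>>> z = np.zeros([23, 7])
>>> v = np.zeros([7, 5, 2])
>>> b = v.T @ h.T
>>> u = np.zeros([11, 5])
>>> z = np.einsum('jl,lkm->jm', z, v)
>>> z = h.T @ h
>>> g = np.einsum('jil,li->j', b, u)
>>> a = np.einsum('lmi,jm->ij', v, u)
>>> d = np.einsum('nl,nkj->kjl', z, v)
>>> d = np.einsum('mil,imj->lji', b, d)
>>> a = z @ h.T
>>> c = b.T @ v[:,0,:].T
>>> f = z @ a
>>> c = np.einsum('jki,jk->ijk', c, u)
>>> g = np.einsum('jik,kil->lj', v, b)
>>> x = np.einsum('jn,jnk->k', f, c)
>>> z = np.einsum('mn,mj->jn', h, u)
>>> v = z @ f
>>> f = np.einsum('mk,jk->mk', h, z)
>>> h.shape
(11, 7)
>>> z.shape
(5, 7)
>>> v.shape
(5, 11)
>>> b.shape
(2, 5, 11)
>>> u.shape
(11, 5)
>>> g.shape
(11, 7)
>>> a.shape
(7, 11)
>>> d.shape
(11, 7, 5)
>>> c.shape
(7, 11, 5)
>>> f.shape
(11, 7)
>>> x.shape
(5,)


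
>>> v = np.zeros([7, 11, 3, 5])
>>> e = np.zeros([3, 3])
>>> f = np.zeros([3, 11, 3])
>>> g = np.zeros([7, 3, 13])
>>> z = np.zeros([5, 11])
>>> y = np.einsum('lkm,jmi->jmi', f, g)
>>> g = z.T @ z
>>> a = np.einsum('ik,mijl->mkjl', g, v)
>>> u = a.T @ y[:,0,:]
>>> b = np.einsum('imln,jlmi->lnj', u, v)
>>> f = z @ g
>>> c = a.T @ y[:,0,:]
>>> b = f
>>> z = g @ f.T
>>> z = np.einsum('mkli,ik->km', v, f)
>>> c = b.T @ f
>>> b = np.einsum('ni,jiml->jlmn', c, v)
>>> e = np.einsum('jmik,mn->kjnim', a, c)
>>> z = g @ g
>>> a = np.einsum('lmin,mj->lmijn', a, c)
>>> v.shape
(7, 11, 3, 5)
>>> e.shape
(5, 7, 11, 3, 11)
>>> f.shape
(5, 11)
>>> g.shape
(11, 11)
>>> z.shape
(11, 11)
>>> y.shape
(7, 3, 13)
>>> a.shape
(7, 11, 3, 11, 5)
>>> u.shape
(5, 3, 11, 13)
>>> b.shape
(7, 5, 3, 11)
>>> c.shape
(11, 11)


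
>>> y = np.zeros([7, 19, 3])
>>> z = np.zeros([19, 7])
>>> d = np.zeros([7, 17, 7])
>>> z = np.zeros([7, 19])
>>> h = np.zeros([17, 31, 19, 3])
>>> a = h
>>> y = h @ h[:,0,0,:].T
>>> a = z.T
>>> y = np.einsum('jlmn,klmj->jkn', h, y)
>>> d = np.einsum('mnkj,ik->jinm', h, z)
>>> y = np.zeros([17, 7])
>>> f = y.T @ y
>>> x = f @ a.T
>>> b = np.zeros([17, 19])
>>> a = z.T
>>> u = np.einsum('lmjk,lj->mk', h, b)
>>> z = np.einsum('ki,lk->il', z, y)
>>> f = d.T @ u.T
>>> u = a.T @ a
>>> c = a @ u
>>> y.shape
(17, 7)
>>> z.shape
(19, 17)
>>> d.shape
(3, 7, 31, 17)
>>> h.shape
(17, 31, 19, 3)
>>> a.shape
(19, 7)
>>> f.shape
(17, 31, 7, 31)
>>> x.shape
(7, 19)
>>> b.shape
(17, 19)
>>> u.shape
(7, 7)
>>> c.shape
(19, 7)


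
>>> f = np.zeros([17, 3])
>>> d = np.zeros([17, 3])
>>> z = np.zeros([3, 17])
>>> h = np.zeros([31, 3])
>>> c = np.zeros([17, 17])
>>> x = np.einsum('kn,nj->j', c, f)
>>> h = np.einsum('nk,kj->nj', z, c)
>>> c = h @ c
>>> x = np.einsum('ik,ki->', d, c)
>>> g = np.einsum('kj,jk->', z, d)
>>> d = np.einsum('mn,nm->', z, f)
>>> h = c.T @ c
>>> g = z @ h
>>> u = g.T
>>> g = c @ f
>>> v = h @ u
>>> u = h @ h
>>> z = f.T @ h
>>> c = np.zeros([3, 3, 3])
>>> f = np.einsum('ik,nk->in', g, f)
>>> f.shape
(3, 17)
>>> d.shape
()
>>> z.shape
(3, 17)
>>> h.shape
(17, 17)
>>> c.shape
(3, 3, 3)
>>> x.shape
()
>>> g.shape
(3, 3)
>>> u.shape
(17, 17)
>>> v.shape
(17, 3)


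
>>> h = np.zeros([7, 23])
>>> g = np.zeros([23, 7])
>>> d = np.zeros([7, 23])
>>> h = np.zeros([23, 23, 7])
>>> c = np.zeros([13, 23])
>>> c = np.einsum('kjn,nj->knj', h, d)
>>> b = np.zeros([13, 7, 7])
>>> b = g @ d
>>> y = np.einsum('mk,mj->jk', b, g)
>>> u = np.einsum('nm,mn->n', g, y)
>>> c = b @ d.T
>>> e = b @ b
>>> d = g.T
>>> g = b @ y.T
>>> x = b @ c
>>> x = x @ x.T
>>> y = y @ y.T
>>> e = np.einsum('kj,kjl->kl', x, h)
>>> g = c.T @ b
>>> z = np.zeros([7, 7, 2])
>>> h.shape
(23, 23, 7)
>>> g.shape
(7, 23)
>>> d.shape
(7, 23)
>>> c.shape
(23, 7)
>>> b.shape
(23, 23)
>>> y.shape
(7, 7)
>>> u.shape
(23,)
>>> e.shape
(23, 7)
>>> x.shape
(23, 23)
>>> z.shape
(7, 7, 2)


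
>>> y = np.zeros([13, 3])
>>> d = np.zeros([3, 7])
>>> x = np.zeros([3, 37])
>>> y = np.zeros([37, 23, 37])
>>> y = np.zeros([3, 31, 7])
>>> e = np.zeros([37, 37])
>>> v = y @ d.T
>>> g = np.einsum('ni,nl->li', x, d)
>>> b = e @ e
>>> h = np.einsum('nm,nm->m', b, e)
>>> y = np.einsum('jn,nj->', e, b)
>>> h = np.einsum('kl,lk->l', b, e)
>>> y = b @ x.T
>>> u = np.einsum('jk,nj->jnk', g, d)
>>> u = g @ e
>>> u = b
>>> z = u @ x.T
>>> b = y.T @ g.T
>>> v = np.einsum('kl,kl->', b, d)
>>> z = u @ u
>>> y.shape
(37, 3)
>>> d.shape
(3, 7)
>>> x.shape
(3, 37)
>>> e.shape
(37, 37)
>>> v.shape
()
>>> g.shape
(7, 37)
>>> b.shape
(3, 7)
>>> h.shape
(37,)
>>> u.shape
(37, 37)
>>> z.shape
(37, 37)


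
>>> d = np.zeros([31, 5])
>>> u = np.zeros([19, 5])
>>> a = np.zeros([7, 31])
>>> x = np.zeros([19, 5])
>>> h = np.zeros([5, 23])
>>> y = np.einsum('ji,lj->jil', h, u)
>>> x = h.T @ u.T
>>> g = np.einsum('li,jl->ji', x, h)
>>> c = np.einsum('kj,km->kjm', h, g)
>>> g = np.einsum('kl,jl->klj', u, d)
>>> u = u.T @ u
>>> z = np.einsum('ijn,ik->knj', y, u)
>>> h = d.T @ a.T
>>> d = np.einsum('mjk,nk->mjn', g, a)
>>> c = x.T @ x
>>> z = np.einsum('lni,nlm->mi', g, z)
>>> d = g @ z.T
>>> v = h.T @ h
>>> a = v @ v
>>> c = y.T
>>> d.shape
(19, 5, 23)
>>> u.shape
(5, 5)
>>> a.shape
(7, 7)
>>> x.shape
(23, 19)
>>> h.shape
(5, 7)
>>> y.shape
(5, 23, 19)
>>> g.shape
(19, 5, 31)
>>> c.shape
(19, 23, 5)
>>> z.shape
(23, 31)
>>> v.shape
(7, 7)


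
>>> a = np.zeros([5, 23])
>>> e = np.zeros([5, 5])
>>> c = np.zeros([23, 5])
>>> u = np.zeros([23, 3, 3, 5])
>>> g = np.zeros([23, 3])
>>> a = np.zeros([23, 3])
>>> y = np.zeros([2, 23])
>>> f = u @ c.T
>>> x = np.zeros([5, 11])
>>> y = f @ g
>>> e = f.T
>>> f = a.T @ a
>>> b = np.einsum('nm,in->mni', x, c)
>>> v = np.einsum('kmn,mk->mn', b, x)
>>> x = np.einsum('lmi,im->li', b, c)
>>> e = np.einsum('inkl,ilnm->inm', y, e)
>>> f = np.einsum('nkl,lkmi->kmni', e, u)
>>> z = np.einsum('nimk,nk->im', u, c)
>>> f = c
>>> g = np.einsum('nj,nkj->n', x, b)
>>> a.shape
(23, 3)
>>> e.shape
(23, 3, 23)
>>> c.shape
(23, 5)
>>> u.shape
(23, 3, 3, 5)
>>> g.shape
(11,)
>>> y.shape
(23, 3, 3, 3)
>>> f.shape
(23, 5)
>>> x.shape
(11, 23)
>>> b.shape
(11, 5, 23)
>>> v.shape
(5, 23)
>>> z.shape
(3, 3)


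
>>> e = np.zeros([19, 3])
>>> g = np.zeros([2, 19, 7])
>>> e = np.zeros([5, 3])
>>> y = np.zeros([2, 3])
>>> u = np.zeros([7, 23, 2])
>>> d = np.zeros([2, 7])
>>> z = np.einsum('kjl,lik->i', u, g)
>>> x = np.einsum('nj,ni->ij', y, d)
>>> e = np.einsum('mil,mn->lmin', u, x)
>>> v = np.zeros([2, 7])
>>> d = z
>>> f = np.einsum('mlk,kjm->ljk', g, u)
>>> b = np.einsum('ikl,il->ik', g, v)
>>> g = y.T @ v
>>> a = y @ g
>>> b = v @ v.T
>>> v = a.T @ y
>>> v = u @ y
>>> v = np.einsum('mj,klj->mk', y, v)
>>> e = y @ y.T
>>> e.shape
(2, 2)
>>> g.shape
(3, 7)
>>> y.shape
(2, 3)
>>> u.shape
(7, 23, 2)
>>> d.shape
(19,)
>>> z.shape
(19,)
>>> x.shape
(7, 3)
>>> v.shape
(2, 7)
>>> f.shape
(19, 23, 7)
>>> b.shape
(2, 2)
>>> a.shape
(2, 7)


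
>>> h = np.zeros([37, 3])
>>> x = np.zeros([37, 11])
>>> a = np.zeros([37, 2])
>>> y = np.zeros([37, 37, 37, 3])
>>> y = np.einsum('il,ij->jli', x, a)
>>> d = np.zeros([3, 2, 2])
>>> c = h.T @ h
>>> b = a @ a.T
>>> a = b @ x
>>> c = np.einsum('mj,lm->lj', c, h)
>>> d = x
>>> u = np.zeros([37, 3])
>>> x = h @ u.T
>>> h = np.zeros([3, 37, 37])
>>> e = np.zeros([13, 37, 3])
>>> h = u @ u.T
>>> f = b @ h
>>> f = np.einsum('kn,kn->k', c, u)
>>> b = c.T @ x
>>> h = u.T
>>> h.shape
(3, 37)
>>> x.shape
(37, 37)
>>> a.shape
(37, 11)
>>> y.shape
(2, 11, 37)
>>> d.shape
(37, 11)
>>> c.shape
(37, 3)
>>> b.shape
(3, 37)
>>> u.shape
(37, 3)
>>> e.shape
(13, 37, 3)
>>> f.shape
(37,)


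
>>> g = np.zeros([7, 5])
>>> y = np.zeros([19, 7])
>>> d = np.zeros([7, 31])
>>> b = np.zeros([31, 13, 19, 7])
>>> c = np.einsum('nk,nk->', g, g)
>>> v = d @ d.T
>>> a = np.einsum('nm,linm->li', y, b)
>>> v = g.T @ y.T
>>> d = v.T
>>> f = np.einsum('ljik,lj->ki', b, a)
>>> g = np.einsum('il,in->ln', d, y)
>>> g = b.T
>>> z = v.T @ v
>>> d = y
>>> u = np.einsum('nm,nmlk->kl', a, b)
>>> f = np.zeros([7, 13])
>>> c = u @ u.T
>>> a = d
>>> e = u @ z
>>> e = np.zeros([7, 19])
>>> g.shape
(7, 19, 13, 31)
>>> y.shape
(19, 7)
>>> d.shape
(19, 7)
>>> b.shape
(31, 13, 19, 7)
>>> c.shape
(7, 7)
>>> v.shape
(5, 19)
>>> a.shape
(19, 7)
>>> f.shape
(7, 13)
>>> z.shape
(19, 19)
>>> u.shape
(7, 19)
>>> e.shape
(7, 19)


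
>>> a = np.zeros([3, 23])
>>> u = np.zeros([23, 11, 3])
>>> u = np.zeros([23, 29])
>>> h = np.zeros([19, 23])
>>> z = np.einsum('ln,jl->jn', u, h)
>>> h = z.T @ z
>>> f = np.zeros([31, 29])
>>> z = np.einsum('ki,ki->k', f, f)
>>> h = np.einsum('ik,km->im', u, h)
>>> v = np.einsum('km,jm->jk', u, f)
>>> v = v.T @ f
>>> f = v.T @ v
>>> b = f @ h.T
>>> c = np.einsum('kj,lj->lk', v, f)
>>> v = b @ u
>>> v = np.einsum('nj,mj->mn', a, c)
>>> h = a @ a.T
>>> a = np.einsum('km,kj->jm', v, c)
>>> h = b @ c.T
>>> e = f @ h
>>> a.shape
(23, 3)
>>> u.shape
(23, 29)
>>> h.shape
(29, 29)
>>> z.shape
(31,)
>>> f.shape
(29, 29)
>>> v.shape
(29, 3)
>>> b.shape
(29, 23)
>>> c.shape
(29, 23)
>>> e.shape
(29, 29)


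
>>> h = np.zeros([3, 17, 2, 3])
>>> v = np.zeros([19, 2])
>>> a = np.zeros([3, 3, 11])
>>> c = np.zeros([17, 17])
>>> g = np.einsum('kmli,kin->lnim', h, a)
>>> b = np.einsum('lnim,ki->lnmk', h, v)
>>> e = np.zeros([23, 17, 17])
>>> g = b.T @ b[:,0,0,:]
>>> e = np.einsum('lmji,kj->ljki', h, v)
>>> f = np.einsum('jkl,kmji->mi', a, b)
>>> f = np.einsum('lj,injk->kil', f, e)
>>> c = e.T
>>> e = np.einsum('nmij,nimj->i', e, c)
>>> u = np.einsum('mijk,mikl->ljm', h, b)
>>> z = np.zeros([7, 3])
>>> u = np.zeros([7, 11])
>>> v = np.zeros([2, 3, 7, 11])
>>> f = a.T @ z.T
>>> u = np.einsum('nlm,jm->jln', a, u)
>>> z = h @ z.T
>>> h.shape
(3, 17, 2, 3)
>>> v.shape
(2, 3, 7, 11)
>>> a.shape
(3, 3, 11)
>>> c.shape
(3, 19, 2, 3)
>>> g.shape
(19, 3, 17, 19)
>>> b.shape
(3, 17, 3, 19)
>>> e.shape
(19,)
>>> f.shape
(11, 3, 7)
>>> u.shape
(7, 3, 3)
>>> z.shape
(3, 17, 2, 7)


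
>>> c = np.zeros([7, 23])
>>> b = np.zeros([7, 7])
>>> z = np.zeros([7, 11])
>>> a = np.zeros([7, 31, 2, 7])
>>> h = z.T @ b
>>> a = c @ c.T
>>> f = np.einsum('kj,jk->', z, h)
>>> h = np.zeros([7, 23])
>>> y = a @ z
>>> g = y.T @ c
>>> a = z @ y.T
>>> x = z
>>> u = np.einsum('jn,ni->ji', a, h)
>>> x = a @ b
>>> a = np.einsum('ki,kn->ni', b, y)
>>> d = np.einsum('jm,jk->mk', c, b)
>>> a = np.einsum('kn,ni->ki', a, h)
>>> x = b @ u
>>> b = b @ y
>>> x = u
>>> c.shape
(7, 23)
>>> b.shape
(7, 11)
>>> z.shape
(7, 11)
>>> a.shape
(11, 23)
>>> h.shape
(7, 23)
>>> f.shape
()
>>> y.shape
(7, 11)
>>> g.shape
(11, 23)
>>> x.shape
(7, 23)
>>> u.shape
(7, 23)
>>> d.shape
(23, 7)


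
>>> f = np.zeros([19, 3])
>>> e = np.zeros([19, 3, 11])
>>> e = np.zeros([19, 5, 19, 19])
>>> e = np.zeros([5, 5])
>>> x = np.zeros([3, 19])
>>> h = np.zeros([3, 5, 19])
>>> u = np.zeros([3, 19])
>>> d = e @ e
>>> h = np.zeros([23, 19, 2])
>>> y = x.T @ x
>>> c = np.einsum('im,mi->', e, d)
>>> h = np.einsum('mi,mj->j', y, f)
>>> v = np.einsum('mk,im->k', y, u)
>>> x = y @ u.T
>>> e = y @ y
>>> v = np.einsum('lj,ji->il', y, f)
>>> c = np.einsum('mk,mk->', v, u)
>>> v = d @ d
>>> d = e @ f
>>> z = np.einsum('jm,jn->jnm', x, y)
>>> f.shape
(19, 3)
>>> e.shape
(19, 19)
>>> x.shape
(19, 3)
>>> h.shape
(3,)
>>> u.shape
(3, 19)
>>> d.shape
(19, 3)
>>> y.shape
(19, 19)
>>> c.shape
()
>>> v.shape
(5, 5)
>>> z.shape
(19, 19, 3)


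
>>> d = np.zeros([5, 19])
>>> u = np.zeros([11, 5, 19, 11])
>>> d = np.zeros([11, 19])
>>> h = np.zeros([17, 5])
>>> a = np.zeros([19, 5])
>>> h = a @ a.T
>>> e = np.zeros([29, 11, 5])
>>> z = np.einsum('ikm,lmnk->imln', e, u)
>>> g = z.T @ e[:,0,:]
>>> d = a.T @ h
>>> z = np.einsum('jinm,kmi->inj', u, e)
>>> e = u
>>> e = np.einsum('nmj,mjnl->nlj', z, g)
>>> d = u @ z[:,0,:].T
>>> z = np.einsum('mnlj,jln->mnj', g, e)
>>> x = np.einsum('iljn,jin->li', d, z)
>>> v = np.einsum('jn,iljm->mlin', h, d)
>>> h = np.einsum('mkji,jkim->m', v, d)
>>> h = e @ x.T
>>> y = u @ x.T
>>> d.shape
(11, 5, 19, 5)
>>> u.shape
(11, 5, 19, 11)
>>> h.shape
(5, 5, 5)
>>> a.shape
(19, 5)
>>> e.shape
(5, 5, 11)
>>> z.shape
(19, 11, 5)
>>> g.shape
(19, 11, 5, 5)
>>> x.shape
(5, 11)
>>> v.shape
(5, 5, 11, 19)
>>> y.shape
(11, 5, 19, 5)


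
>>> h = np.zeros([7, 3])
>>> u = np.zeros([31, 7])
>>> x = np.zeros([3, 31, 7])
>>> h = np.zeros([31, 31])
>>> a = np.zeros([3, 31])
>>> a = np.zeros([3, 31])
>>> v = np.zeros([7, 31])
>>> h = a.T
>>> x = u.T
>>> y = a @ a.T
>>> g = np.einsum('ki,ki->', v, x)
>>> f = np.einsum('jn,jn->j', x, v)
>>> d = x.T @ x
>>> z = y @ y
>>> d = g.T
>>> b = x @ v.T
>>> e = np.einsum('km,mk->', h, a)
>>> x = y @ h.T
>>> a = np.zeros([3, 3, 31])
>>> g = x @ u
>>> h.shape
(31, 3)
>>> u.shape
(31, 7)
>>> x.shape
(3, 31)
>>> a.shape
(3, 3, 31)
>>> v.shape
(7, 31)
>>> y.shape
(3, 3)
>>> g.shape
(3, 7)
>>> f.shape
(7,)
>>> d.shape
()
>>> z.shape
(3, 3)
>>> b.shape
(7, 7)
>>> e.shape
()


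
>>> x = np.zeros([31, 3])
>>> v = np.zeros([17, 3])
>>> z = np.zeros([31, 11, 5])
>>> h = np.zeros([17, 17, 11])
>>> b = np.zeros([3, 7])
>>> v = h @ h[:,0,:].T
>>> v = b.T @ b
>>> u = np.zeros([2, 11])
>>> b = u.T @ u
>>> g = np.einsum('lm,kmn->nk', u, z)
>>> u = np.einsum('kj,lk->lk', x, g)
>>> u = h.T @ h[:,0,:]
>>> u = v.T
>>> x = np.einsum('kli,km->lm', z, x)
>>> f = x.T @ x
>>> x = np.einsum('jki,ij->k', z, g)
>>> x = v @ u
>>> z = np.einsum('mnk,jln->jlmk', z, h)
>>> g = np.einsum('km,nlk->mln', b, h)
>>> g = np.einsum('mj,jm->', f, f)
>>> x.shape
(7, 7)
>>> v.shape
(7, 7)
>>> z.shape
(17, 17, 31, 5)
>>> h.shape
(17, 17, 11)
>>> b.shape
(11, 11)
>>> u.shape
(7, 7)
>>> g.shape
()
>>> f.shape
(3, 3)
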